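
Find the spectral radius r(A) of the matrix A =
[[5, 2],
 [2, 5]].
r(A) = 7

The eigenvalues of A are the roots of its characteristic polynomial. With M = A (coefficients from the trace and determinant):
  p(λ) = det(λ I - M) = λ^2 - 10λ + 21.
For λ^2 - 10λ + 21 the discriminant is 16. It is a perfect square (4^2), so the roots are rational: λ = (10 ± 4)/2 = 7, 3.
Thus the eigenvalues (to 4 decimals) are 7 (modulus 7); 3 (modulus 3). The spectral radius is the largest modulus: r(A) = 7. (Cross-check: r(A) ≤ ||A||_2 ≈ 7; equality holds whenever A is normal, though it can also hold for some non-normal A.)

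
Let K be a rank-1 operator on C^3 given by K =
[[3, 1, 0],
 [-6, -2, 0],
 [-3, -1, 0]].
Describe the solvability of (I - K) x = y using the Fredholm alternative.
(I - K) is singular (det(I - K) = 0, i.e. 1 ∈ sigma(K)). (I - K) x = y is solvable iff y ⊥ ker((I - K)^*) = span{(3, 1, 0)}, i.e. iff 3y_1 + y_2 = 0. When solvable, the solutions are x = y + c·(1, -2, -1), c arbitrary (ker(I - K) = span{(1, -2, -1)}, dimension 1).

K has rank 1, so it is an outer product K = u v^T: every row of K is a multiple of one row vector. Reading off the entries, u = (1, -2, -1) and v = (3, 1, 0) (row i of K equals u_i·v^T). A rank-one matrix u v^T satisfies K u = u (v·u) and kills the (2)-dimensional subspace v^⊥, so its characteristic polynomial is lambda^2 (lambda - v·u) with v·u = tr K = 1. Hence the eigenvalues of I - K are 1 (multiplicity 2) and 1 - (1) = 0, so det(I - K) = 0. (Direct check: I - K =
[[-2, -1, 0],
 [6, 3, 0],
 [3, 1, 1]]
has determinant 0.) So 1 is an eigenvalue of K and (I - K) is not invertible. The finite-dimensional Fredholm alternative says: either (I - K) is invertible, or ker(I - K) ≠ {0} and then range(I - K) = ker((I - K)^*)^⊥, with dim ker(I - K) = dim ker((I - K)^*). We are in the second case, so we need both kernels. Kernel of I - K: (I - K) u = u - u (v·u) = u - u = 0, so ker(I - K) = span{u} = span{(1, -2, -1)} (it is exactly 1-dimensional because rank(I - K) = 2). Kernel of the adjoint: K is real, so (I - K)^* = I - K^T = I - v u^T, and (I - v u^T) v = v - v (u·v) = 0; hence ker((I - K)^*) = span{v} = span{(3, 1, 0)}. Therefore (I - K) x = y is solvable iff <y, v> = 0, i.e. iff 3y_1 + y_2 = 0. When this holds, K y = u (v·y) = 0, so (I - K) y = y and x = y is a particular solution; the full solution set is the line x = y + c·u = y + c·(1, -2, -1), c ∈ C.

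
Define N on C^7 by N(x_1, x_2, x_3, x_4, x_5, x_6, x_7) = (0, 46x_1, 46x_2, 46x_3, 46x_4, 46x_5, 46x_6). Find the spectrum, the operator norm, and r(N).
sigma(N) = {0}; ||N|| = 46; r(N) = 0. (N is nilpotent with N^7 = 0.)

On C^7, N is a strictly lower-triangular matrix with 46 on the subdiagonal and zeros elsewhere, so its characteristic polynomial is lambda^7 and every eigenvalue is 0: sigma(N) = {0}. For the operator norm, N e_i = 46e_{i+1} for i = 1, ..., 6 and N e_7 = 0, so the singular values of N are 46 (with multiplicity 6) and 0; hence ||N|| = 46. The spectral radius r(N) = max|lambda| = 0. Note ||N|| > r(N) — characteristic of non-normal nilpotent operators. Indeed N^7 = 0.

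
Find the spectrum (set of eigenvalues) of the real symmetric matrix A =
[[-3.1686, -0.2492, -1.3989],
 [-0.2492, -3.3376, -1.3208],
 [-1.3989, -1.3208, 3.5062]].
sigma(A) ≈ {-4, -3, 4}

A is real symmetric, so its spectrum consists of real eigenvalues. Expanding the characteristic polynomial of the displayed matrix gives
  det(λ I - A) = p(λ) = λ^3 + (3)λ^2 + (-16)λ + (-48).
Solving p(λ) = 0 yields eigenvalues ≈ -4, -3, 4. (A is shown rounded to 4 decimals, so these recover the underlying integer eigenvalues to within that precision.)
Verification: the trace of A = -3 equals the sum of eigenvalues -3, and det(A) ≈ 48.0004 matches the eigenvalue product 48.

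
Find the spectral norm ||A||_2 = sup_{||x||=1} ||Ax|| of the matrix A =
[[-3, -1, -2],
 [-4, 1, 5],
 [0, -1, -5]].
||A||_2 ≈ 7.8684 (= sqrt(largest eigenvalue of A^T A))

||A||_2 = sigma_max(A) = sqrt(lambda_max(A^T A)). Form the symmetric matrix M = A^T A =
[[25, -1, -14],
 [-1, 3, 12],
 [-14, 12, 54]].
Its characteristic polynomial (trace, sum of principal 2x2 minors, determinant of M give the coefficients) is
  p(λ) = det(λ I - M) = λ^3 - 82λ^2 + 1246λ - 144.
No integer candidate from the rational root theorem (±divisors of 144) is a root, so the roots are irrational. The cubic discriminant is Δ = 2648059824 > 0, so there are three distinct real roots. p(0) = -144 and p(1) = 1021 have opposite signs, so a root lies in (0, 1); Newton's method refines it to λ ≈ 0.1165. p(19) = 787 and p(20) = -24 have opposite signs, so a root lies in (19, 20); Newton's method refines it to λ ≈ 19.9712. p(61) = -2279 and p(62) = 228 have opposite signs, so a root lies in (61, 62); Newton's method refines it to λ ≈ 61.9123. Check (Vieta): the three roots sum to 82, matching tr M = 82.
So the eigenvalues of A^T A are ≈ 0.1165, 19.9712, 61.9123 (all ≥ 0, as they must be for A^T A). The largest is λ_max ≈ 61.9123, hence ||A||_2 = sqrt(λ_max) ≈ 7.8684.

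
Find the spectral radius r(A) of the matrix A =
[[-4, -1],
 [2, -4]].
r(A) = sqrt(18) ≈ 4.2426

The eigenvalues of A are the roots of its characteristic polynomial. With M = A (coefficients from the trace and determinant):
  p(λ) = det(λ I - M) = λ^2 + 8λ + 18.
For λ^2 + 8λ + 18 the discriminant is -8. It is negative, so the roots are the complex-conjugate pair λ = -4 ± (sqrt(8)/2) i ≈ -4 ± 1.4142i. For a conjugate pair the product of the roots equals the constant term, so |λ|^2 = 18 and |λ| = sqrt(18) ≈ 4.2426.
Thus the eigenvalues (to 4 decimals) are -4 ± 1.4142i (modulus 4.2426). The spectral radius is the largest modulus: r(A) = sqrt(18) ≈ 4.2426. (Cross-check: r(A) ≤ ||A||_2 ≈ 4.772; equality holds whenever A is normal, though it can also hold for some non-normal A.)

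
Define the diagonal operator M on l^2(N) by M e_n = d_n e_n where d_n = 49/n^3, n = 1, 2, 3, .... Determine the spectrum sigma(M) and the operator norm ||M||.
sigma(M) = {49/n^3 : n ≥ 1} ∪ {0}; ||M|| = 49

A bounded diagonal operator on l^2 with diagonal entries d_n has spectrum equal to the closure of {d_n : n ≥ 1}: every d_n is an eigenvalue (with eigenvector e_n), so {d_n} ⊂ sigma(M); the spectrum is closed, so its closure is too; and for lambda not in the closure, (M - lambda I) has bounded inverse (the diagonal entries 1/(d_n - lambda) are bounded). For our sequence d_n = 49/n^3, n = 1, 2, 3, ...:
  - {d_n} = {49/n^3 : n ≥ 1}; the only limit point is 0
  - closure = {49/n^3 : n ≥ 1} ∪ {0}
For the norm: a diagonal operator has ||M|| = sup_n |d_n|. Here d_n = 49/n^3 is positive and decreasing, so sup_n |d_n| = d_1 = 49. So ||M|| = 49.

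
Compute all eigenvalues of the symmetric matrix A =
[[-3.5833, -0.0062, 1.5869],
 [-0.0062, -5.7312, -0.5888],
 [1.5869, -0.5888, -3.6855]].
sigma(A) ≈ {-6, -5, -2}

A is real symmetric, so its spectrum consists of real eigenvalues. Expanding the characteristic polynomial of the displayed matrix gives
  det(λ I - A) = p(λ) = λ^3 + (13)λ^2 + (52)λ + (60.0011).
Solving p(λ) = 0 yields eigenvalues ≈ -6, -5, -2. (A is shown rounded to 4 decimals, so these recover the underlying integer eigenvalues to within that precision.)
Verification: the trace of A = -13 equals the sum of eigenvalues -13, and det(A) ≈ -60.0011 matches the eigenvalue product -60.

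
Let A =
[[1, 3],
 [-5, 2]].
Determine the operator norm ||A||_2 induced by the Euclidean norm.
||A||_2 = sqrt((39 + sqrt(365))/2) ≈ 5.39 (= sqrt(largest eigenvalue of A^T A))

||A||_2 = sigma_max(A) = sqrt(lambda_max(A^T A)). Form the symmetric matrix M = A^T A =
[[26, -7],
 [-7, 13]].
Its characteristic polynomial (trace, determinant of M give the coefficients) is
  p(λ) = det(λ I - M) = λ^2 - 39λ + 289.
For λ^2 - 39λ + 289 the discriminant is 365. It is nonnegative but not a perfect square, so the roots are real and irrational: λ = (39 ± sqrt(365))/2 ≈ 29.0525, 9.9475.
So the eigenvalues of A^T A are ≈ 9.9475, 29.0525 (all ≥ 0, as they must be for A^T A). The largest is λ_max = (39 + sqrt(365))/2 ≈ 29.0525, hence ||A||_2 = sqrt(λ_max) = sqrt((39 + sqrt(365))/2) ≈ 5.39.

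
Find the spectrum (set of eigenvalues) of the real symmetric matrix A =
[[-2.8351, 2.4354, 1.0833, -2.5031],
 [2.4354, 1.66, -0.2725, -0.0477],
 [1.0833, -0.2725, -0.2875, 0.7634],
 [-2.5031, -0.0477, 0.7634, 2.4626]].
sigma(A) ≈ {-5, 0, 2, 4}

A is real symmetric, so its spectrum consists of real eigenvalues. Expanding the characteristic polynomial of the displayed matrix gives
  det(λ I - A) = p(λ) = λ^4 + (-1)λ^3 + (-22)λ^2 + (40)λ + (-0.0026).
Solving p(λ) = 0 yields eigenvalues ≈ -5, 0, 2, 4. (A is shown rounded to 4 decimals, so these recover the underlying integer eigenvalues to within that precision.)
Verification: the trace of A = 1 equals the sum of eigenvalues 1, and det(A) ≈ -0.0026 matches the eigenvalue product 0.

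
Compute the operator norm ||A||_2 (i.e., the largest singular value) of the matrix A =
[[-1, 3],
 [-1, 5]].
||A||_2 = sqrt((36 + sqrt(1280))/2) ≈ 5.9907 (= sqrt(largest eigenvalue of A^T A))

||A||_2 = sigma_max(A) = sqrt(lambda_max(A^T A)). Form the symmetric matrix M = A^T A =
[[2, -8],
 [-8, 34]].
Its characteristic polynomial (trace, determinant of M give the coefficients) is
  p(λ) = det(λ I - M) = λ^2 - 36λ + 4.
For λ^2 - 36λ + 4 the discriminant is 1280. It is nonnegative but not a perfect square, so the roots are real and irrational: λ = (36 ± sqrt(1280))/2 ≈ 35.8885, 0.1115.
So the eigenvalues of A^T A are ≈ 0.1115, 35.8885 (all ≥ 0, as they must be for A^T A). The largest is λ_max = (36 + sqrt(1280))/2 ≈ 35.8885, hence ||A||_2 = sqrt(λ_max) = sqrt((36 + sqrt(1280))/2) ≈ 5.9907.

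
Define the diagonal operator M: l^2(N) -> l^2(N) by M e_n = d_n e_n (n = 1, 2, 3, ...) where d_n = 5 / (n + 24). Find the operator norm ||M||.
||M|| = 1/5 (attained at n = 1)

For M diagonal, ||M|| = sup_n |d_n| = sup_n 5/(n + 24). This is positive and strictly decreasing in n, so the supremum is attained at n = 1: d_1 = 5/(1 + 24) = 1/5. Hence ||M|| = 1/5.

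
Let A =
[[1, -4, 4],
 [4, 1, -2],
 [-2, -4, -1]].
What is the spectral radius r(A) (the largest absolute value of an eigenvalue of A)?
r(A) ≈ 5.4115

The eigenvalues of A are the roots of its characteristic polynomial. With M = A (coefficients from the trace, the sum of principal 2x2 minors, and det A):
  p(λ) = det(λ I - M) = λ^3 - λ^2 + 15λ + 97.
No integer candidate from the rational root theorem (±divisors of 97) is a root, so the roots are irrational. The cubic discriminant is Δ = -293120 < 0, so there is one real root and a complex-conjugate pair. p(-4) = -43 and p(-3) = 16 have opposite signs, so a root lies in (-4, -3); Newton's method refines it to λ ≈ -3.3124. Dividing out (λ - (-3.3124)) leaves approximately λ^2 - 4.3124λ + 29.2842. For λ^2 - 4.3124λ + 29.2842 the discriminant is -98.5401. It is negative, so the remaining roots are the complex-conjugate pair λ ≈ 2.1562 ± 4.9634i. Their product equals the constant term, so |λ|^2 ≈ 29.2842 and |λ| ≈ 5.4115.
Thus the eigenvalues (to 4 decimals) are -3.3124 (modulus 3.3124); 2.1562 ± 4.9634i (modulus 5.4115). The spectral radius is the largest modulus: r(A) ≈ 5.4115. (Cross-check: r(A) ≤ ||A||_2 ≈ 6.6932; equality holds whenever A is normal, though it can also hold for some non-normal A.)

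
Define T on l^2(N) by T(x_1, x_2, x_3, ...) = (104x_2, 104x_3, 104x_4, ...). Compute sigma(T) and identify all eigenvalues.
sigma(T) = closed disk {z in C : |z| ≤ 104}; sigma_p(T) = open disk {z in C : |z| < 104}

Note T = 104·V where V is the unit left shift (V x)_k = x_{k+1}; so sigma(T) = 104·sigma(V) and ||T|| = 104||V||. ||T x||^2 = 10816sum_{k≥2} |x_k|^2 ≤ 10816||x||^2, with equality on {x : x_1 = 0}, so ||T|| = 104. For any lambda with |lambda| < 104, set r = lambda/104 (|r| < 1); the vector x = (1, r, r^2, ...) is in l^2 and satisfies T x = 104(r, r^2, ...) = lambda x, so lambda is an eigenvalue. On the boundary |lambda| = 104 the geometric series diverges, so no l^2 eigenvector exists, but these lambda lie in the approximate point spectrum. Hence sigma(T) is the closed disk of radius 104 and sigma_p(T) is the open disk.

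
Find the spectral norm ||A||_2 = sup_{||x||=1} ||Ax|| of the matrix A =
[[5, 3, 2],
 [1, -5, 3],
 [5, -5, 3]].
||A||_2 ≈ 9.487 (= sqrt(largest eigenvalue of A^T A))

||A||_2 = sigma_max(A) = sqrt(lambda_max(A^T A)). Form the symmetric matrix M = A^T A =
[[51, -15, 28],
 [-15, 59, -24],
 [28, -24, 22]].
Its characteristic polynomial (trace, sum of principal 2x2 minors, determinant of M give the coefficients) is
  p(λ) = det(λ I - M) = λ^3 - 132λ^2 + 3844λ - 5776.
No integer candidate from the rational root theorem (±divisors of 5776) is a root, so the roots are irrational. The cubic discriminant is Δ = 28976891648 > 0, so there are three distinct real roots. p(1) = -2063 and p(2) = 1392 have opposite signs, so a root lies in (1, 2); Newton's method refines it to λ ≈ 1.5882. p(40) = 784 and p(41) = -1143 have opposite signs, so a root lies in (40, 41); Newton's method refines it to λ ≈ 40.4082. p(90) = -16 and p(91) = 4507 have opposite signs, so a root lies in (90, 91); Newton's method refines it to λ ≈ 90.0036. Check (Vieta): the three roots sum to 132, matching tr M = 132.
So the eigenvalues of A^T A are ≈ 1.5882, 40.4082, 90.0036 (all ≥ 0, as they must be for A^T A). The largest is λ_max ≈ 90.0036, hence ||A||_2 = sqrt(λ_max) ≈ 9.487.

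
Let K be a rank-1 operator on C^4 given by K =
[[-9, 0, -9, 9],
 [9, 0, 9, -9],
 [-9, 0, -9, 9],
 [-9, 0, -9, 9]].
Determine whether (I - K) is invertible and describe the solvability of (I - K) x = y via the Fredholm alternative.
(I - K) is invertible (det(I - K) = 10 ≠ 0), so for every y in C^4 the equation (I - K) x = y has a unique solution.

K has rank 1, so it is an outer product K = u v^T: every row of K is a multiple of one row vector. Reading off the entries, u = (-3, 3, -3, -3) and v = (3, 0, 3, -3) (row i of K equals u_i·v^T). A rank-one matrix u v^T satisfies K u = u (v·u) and kills the (3)-dimensional subspace v^⊥, so its characteristic polynomial is lambda^3 (lambda - v·u) with v·u = tr K = -9. Hence the eigenvalues of I - K are 1 (multiplicity 3) and 1 - (-9) = 10, so det(I - K) = 10. (Direct check: I - K =
[[10, 0, 9, -9],
 [-9, 1, -9, 9],
 [9, 0, 10, -9],
 [9, 0, 9, -8]]
has determinant 10.) The finite-dimensional Fredholm alternative says: either (I - K) is invertible, or ker(I - K) ≠ {0} and then range(I - K) = ker((I - K)^*)^⊥, with dim ker(I - K) = dim ker((I - K)^*). Since det(I - K) ≠ 0, 1 is not an eigenvalue of K and ker(I - K) = {0}, so we are in the first case: for every y there is a unique x = (I - K)^(-1) y. Explicitly, by the Sherman–Morrison formula, (I - u v^T)^(-1) = I + u v^T/(1 - v·u), i.e. (I - K)^(-1) = I + K/(10).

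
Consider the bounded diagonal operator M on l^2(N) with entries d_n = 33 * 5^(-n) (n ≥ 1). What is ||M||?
||M|| = 33/5 (attained at n = 1)

For M diagonal, ||M|| = sup_n |d_n|. The sequence d_n = 33 * 5^(-n) is positive and strictly decreasing (ratio 5^(-1) < 1), so the supremum is d_1 = 33/5. Hence ||M|| = 33/5.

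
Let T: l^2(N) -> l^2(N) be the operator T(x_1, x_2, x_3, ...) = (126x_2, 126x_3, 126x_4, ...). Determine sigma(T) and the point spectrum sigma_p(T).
sigma(T) = closed disk {z in C : |z| ≤ 126}; sigma_p(T) = open disk {z in C : |z| < 126}

Note T = 126·V where V is the unit left shift (V x)_k = x_{k+1}; so sigma(T) = 126·sigma(V) and ||T|| = 126||V||. ||T x||^2 = 15876sum_{k≥2} |x_k|^2 ≤ 15876||x||^2, with equality on {x : x_1 = 0}, so ||T|| = 126. For any lambda with |lambda| < 126, set r = lambda/126 (|r| < 1); the vector x = (1, r, r^2, ...) is in l^2 and satisfies T x = 126(r, r^2, ...) = lambda x, so lambda is an eigenvalue. On the boundary |lambda| = 126 the geometric series diverges, so no l^2 eigenvector exists, but these lambda lie in the approximate point spectrum. Hence sigma(T) is the closed disk of radius 126 and sigma_p(T) is the open disk.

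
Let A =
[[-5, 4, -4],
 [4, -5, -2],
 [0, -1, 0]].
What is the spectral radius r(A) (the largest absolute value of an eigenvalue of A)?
r(A) ≈ 8.8824

The eigenvalues of A are the roots of its characteristic polynomial. With M = A (coefficients from the trace, the sum of principal 2x2 minors, and det A):
  p(λ) = det(λ I - M) = λ^3 + 10λ^2 + 7λ - 26.
No integer candidate from the rational root theorem (±divisors of 26) is a root, so the roots are irrational. The cubic discriminant is Δ = 56516 > 0, so there are three distinct real roots. p(-9) = -8 and p(-8) = 46 have opposite signs, so a root lies in (-9, -8); Newton's method refines it to λ ≈ -8.8824. p(-3) = 16 and p(-2) = -8 have opposite signs, so a root lies in (-3, -2); Newton's method refines it to λ ≈ -2.3586. p(1) = -8 and p(2) = 36 have opposite signs, so a root lies in (1, 2); Newton's method refines it to λ ≈ 1.241. Check (Vieta): the three roots sum to -10, matching tr M = -10.
Thus the eigenvalues (to 4 decimals) are -8.8824 (modulus 8.8824); -2.3586 (modulus 2.3586); 1.241 (modulus 1.241). The spectral radius is the largest modulus: r(A) ≈ 8.8824. (Cross-check: r(A) ≤ ||A||_2 ≈ 9.1669; equality holds whenever A is normal, though it can also hold for some non-normal A.)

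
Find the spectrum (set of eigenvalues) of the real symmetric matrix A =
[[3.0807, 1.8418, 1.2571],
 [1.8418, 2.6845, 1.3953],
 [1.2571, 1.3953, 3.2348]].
sigma(A) ≈ {1, 2, 6}

A is real symmetric, so its spectrum consists of real eigenvalues. Expanding the characteristic polynomial of the displayed matrix gives
  det(λ I - A) = p(λ) = λ^3 + (-9)λ^2 + (20)λ + (-12).
Solving p(λ) = 0 yields eigenvalues ≈ 1, 2, 6. (A is shown rounded to 4 decimals, so these recover the underlying integer eigenvalues to within that precision.)
Verification: the trace of A = 9 equals the sum of eigenvalues 9, and det(A) ≈ 12.0002 matches the eigenvalue product 12.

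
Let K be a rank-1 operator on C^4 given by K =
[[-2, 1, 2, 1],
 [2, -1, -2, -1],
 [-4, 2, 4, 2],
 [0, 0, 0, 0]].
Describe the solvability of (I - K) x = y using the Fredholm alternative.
(I - K) is singular (det(I - K) = 0, i.e. 1 ∈ sigma(K)). (I - K) x = y is solvable iff y ⊥ ker((I - K)^*) = span{(-2, 1, 2, 1)}, i.e. iff -2y_1 + y_2 + 2y_3 + y_4 = 0. When solvable, the solutions are x = y + c·(1, -1, 2, 0), c arbitrary (ker(I - K) = span{(1, -1, 2, 0)}, dimension 1).

K has rank 1, so it is an outer product K = u v^T: every row of K is a multiple of one row vector. Reading off the entries, u = (1, -1, 2, 0) and v = (-2, 1, 2, 1) (row i of K equals u_i·v^T). A rank-one matrix u v^T satisfies K u = u (v·u) and kills the (3)-dimensional subspace v^⊥, so its characteristic polynomial is lambda^3 (lambda - v·u) with v·u = tr K = 1. Hence the eigenvalues of I - K are 1 (multiplicity 3) and 1 - (1) = 0, so det(I - K) = 0. (Direct check: I - K =
[[3, -1, -2, -1],
 [-2, 2, 2, 1],
 [4, -2, -3, -2],
 [0, 0, 0, 1]]
has determinant 0.) So 1 is an eigenvalue of K and (I - K) is not invertible. The finite-dimensional Fredholm alternative says: either (I - K) is invertible, or ker(I - K) ≠ {0} and then range(I - K) = ker((I - K)^*)^⊥, with dim ker(I - K) = dim ker((I - K)^*). We are in the second case, so we need both kernels. Kernel of I - K: (I - K) u = u - u (v·u) = u - u = 0, so ker(I - K) = span{u} = span{(1, -1, 2, 0)} (it is exactly 1-dimensional because rank(I - K) = 3). Kernel of the adjoint: K is real, so (I - K)^* = I - K^T = I - v u^T, and (I - v u^T) v = v - v (u·v) = 0; hence ker((I - K)^*) = span{v} = span{(-2, 1, 2, 1)}. Therefore (I - K) x = y is solvable iff <y, v> = 0, i.e. iff -2y_1 + y_2 + 2y_3 + y_4 = 0. When this holds, K y = u (v·y) = 0, so (I - K) y = y and x = y is a particular solution; the full solution set is the line x = y + c·u = y + c·(1, -1, 2, 0), c ∈ C.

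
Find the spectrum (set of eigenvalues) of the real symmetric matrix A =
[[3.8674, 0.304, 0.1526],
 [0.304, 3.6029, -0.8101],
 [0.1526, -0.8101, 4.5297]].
sigma(A) ≈ {3, 4, 5}

A is real symmetric, so its spectrum consists of real eigenvalues. Expanding the characteristic polynomial of the displayed matrix gives
  det(λ I - A) = p(λ) = λ^3 + (-12)λ^2 + (47)λ + (-60).
Solving p(λ) = 0 yields eigenvalues ≈ 3, 4, 5. (A is shown rounded to 4 decimals, so these recover the underlying integer eigenvalues to within that precision.)
Verification: the trace of A = 12 equals the sum of eigenvalues 12, and det(A) ≈ 60.0005 matches the eigenvalue product 60.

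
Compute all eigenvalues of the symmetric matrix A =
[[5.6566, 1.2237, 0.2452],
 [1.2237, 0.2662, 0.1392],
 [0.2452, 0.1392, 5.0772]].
sigma(A) ≈ {0, 5, 6}

A is real symmetric, so its spectrum consists of real eigenvalues. Expanding the characteristic polynomial of the displayed matrix gives
  det(λ I - A) = p(λ) = λ^3 + (-11)λ^2 + (30)λ + (0).
Solving p(λ) = 0 yields eigenvalues ≈ 0, 5, 6. (A is shown rounded to 4 decimals, so these recover the underlying integer eigenvalues to within that precision.)
Verification: the trace of A = 11 equals the sum of eigenvalues 11, and det(A) ≈ 0.0003 matches the eigenvalue product 0.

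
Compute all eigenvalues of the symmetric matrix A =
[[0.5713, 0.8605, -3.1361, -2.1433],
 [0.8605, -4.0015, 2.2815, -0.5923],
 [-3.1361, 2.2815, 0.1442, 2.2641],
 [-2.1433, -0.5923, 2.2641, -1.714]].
sigma(A) ≈ {-6, -3, -1, 5}

A is real symmetric, so its spectrum consists of real eigenvalues. Expanding the characteristic polynomial of the displayed matrix gives
  det(λ I - A) = p(λ) = λ^4 + (5)λ^3 + (-23)λ^2 + (-117)λ + (-89.9974).
Solving p(λ) = 0 yields eigenvalues ≈ -6, -3, -1, 5. (A is shown rounded to 4 decimals, so these recover the underlying integer eigenvalues to within that precision.)
Verification: the trace of A = -5 equals the sum of eigenvalues -5, and det(A) ≈ -89.9974 matches the eigenvalue product -90.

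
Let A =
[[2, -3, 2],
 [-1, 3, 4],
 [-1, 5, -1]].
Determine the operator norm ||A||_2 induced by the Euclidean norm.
||A||_2 ≈ 6.9076 (= sqrt(largest eigenvalue of A^T A))

||A||_2 = sigma_max(A) = sqrt(lambda_max(A^T A)). Form the symmetric matrix M = A^T A =
[[6, -14, 1],
 [-14, 43, 1],
 [1, 1, 21]].
Its characteristic polynomial (trace, sum of principal 2x2 minors, determinant of M give the coefficients) is
  p(λ) = det(λ I - M) = λ^3 - 70λ^2 + 1089λ - 1225.
No integer candidate from the rational root theorem (±divisors of 1225) is a root, so the roots are irrational. The cubic discriminant is Δ = 604795649 > 0, so there are three distinct real roots. p(1) = -205 and p(2) = 681 have opposite signs, so a root lies in (1, 2); Newton's method refines it to λ ≈ 1.2187. p(21) = 35 and p(22) = -499 have opposite signs, so a root lies in (21, 22); Newton's method refines it to λ ≈ 21.0662. p(47) = -849 and p(48) = 359 have opposite signs, so a root lies in (47, 48); Newton's method refines it to λ ≈ 47.7151. Check (Vieta): the three roots sum to 70, matching tr M = 70.
So the eigenvalues of A^T A are ≈ 1.2187, 21.0662, 47.7151 (all ≥ 0, as they must be for A^T A). The largest is λ_max ≈ 47.7151, hence ||A||_2 = sqrt(λ_max) ≈ 6.9076.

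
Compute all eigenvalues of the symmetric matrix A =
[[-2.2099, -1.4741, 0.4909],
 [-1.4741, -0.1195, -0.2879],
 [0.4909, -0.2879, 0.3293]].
sigma(A) ≈ {-3, 0, 1}

A is real symmetric, so its spectrum consists of real eigenvalues. Expanding the characteristic polynomial of the displayed matrix gives
  det(λ I - A) = p(λ) = λ^3 + (2)λ^2 + (-3)λ + (0).
Solving p(λ) = 0 yields eigenvalues ≈ -3, 0, 1. (A is shown rounded to 4 decimals, so these recover the underlying integer eigenvalues to within that precision.)
Verification: the trace of A = -2 equals the sum of eigenvalues -2, and det(A) ≈ 0.0000 matches the eigenvalue product 0.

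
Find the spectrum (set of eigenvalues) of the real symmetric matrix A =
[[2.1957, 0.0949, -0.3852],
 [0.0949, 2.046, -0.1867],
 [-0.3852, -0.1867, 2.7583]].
sigma(A) ≈ {2, 3} (2 with multiplicity 2)

A is real symmetric, so its spectrum consists of real eigenvalues. Expanding the characteristic polynomial of the displayed matrix gives
  det(λ I - A) = p(λ) = λ^3 + (-7)λ^2 + (16)λ + (-12).
Solving p(λ) = 0 yields eigenvalues ≈ 2, 2, 3. (A is shown rounded to 4 decimals, so these recover the underlying integer eigenvalues to within that precision.)
Verification: the trace of A = 7 equals the sum of eigenvalues 7, and det(A) ≈ 12.0001 matches the eigenvalue product 12.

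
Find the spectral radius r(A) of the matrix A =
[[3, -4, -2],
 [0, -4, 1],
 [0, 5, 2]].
r(A) = (2 + sqrt(56))/2 ≈ 4.7417

The eigenvalues of A are the roots of its characteristic polynomial. With M = A (coefficients from the trace, the sum of principal 2x2 minors, and det A):
  p(λ) = det(λ I - M) = λ^3 - λ^2 - 19λ + 39.
By the rational root theorem any rational root is an integer divisor of 39. Testing λ = 3: p(3) = 27 - 9 - 57 + 39 = 0, so λ = 3 is a root. Dividing out (λ - 3) leaves p(λ) = (λ - 3)(λ^2 + 2λ - 13). For λ^2 + 2λ - 13 the discriminant is 56. It is nonnegative but not a perfect square, so the roots are real and irrational: λ = (-2 ± sqrt(56))/2 ≈ 2.7417, -4.7417.
Thus the eigenvalues (to 4 decimals) are 2.7417 (modulus 2.7417); -4.7417 (modulus 4.7417); 3 (modulus 3). The spectral radius is the largest modulus: r(A) = (2 + sqrt(56))/2 ≈ 4.7417. (Cross-check: r(A) ≤ ||A||_2 ≈ 7.9962; equality holds whenever A is normal, though it can also hold for some non-normal A.)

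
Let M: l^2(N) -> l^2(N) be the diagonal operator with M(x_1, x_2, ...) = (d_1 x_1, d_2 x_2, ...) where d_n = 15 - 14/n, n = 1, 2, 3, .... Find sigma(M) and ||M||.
sigma(M) = {15 - 14/n : n ≥ 1} ∪ {15}; ||M|| = 15

A bounded diagonal operator on l^2 with diagonal entries d_n has spectrum equal to the closure of {d_n : n ≥ 1}: every d_n is an eigenvalue (with eigenvector e_n), so {d_n} ⊂ sigma(M); the spectrum is closed, so its closure is too; and for lambda not in the closure, (M - lambda I) has bounded inverse (the diagonal entries 1/(d_n - lambda) are bounded). For our sequence d_n = 15 - 14/n, n = 1, 2, 3, ...:
  - {d_n} = {15 - 14/n : n ≥ 1}; the only limit point is 15
  - closure = {15 - 14/n : n ≥ 1} ∪ {15}
For the norm: a diagonal operator has ||M|| = sup_n |d_n|. Here d_n = 15 - 14/n increases monotonically from d_1 = 1 toward 15, with all terms in [1, 15); so sup_n |d_n| = 15 (the supremum is the limit, not attained). So ||M|| = 15.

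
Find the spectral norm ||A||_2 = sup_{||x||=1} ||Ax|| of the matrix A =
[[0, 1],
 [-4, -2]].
||A||_2 = sqrt((21 + sqrt(377))/2) ≈ 4.4954 (= sqrt(largest eigenvalue of A^T A))

||A||_2 = sigma_max(A) = sqrt(lambda_max(A^T A)). Form the symmetric matrix M = A^T A =
[[16, 8],
 [8, 5]].
Its characteristic polynomial (trace, determinant of M give the coefficients) is
  p(λ) = det(λ I - M) = λ^2 - 21λ + 16.
For λ^2 - 21λ + 16 the discriminant is 377. It is nonnegative but not a perfect square, so the roots are real and irrational: λ = (21 ± sqrt(377))/2 ≈ 20.2082, 0.7918.
So the eigenvalues of A^T A are ≈ 0.7918, 20.2082 (all ≥ 0, as they must be for A^T A). The largest is λ_max = (21 + sqrt(377))/2 ≈ 20.2082, hence ||A||_2 = sqrt(λ_max) = sqrt((21 + sqrt(377))/2) ≈ 4.4954.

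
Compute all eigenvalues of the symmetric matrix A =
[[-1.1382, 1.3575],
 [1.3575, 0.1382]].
sigma(A) ≈ {-2, 1}

A is real symmetric, so its spectrum consists of real eigenvalues. Expanding the characteristic polynomial of the displayed matrix gives
  det(λ I - A) = p(λ) = λ^2 + (1)λ + (-2).
Solving p(λ) = 0 yields eigenvalues ≈ -2, 1. (A is shown rounded to 4 decimals, so these recover the underlying integer eigenvalues to within that precision.)
Verification: the trace of A = -1 equals the sum of eigenvalues -1, and det(A) ≈ -2.0001 matches the eigenvalue product -2.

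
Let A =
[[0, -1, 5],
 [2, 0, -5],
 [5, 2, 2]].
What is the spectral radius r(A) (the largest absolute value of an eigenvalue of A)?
r(A) ≈ 5.7463

The eigenvalues of A are the roots of its characteristic polynomial. With M = A (coefficients from the trace, the sum of principal 2x2 minors, and det A):
  p(λ) = det(λ I - M) = λ^3 - 2λ^2 - 13λ - 49.
No integer candidate from the rational root theorem (±divisors of 49) is a root, so the roots are irrational. The cubic discriminant is Δ = -79863 < 0, so there is one real root and a complex-conjugate pair. p(5) = -39 and p(6) = 17 have opposite signs, so a root lies in (5, 6); Newton's method refines it to λ ≈ 5.7463. Dividing out (λ - (5.7463)) leaves approximately λ^2 + 3.7463λ + 8.5272. For λ^2 + 3.7463λ + 8.5272 the discriminant is -20.0743. It is negative, so the remaining roots are the complex-conjugate pair λ ≈ -1.8731 ± 2.2402i. Their product equals the constant term, so |λ|^2 ≈ 8.5272 and |λ| ≈ 2.9201.
Thus the eigenvalues (to 4 decimals) are 5.7463 (modulus 5.7463); -1.8731 ± 2.2402i (modulus 2.9201). The spectral radius is the largest modulus: r(A) ≈ 5.7463. (Cross-check: r(A) ≤ ||A||_2 ≈ 7.35; equality holds whenever A is normal, though it can also hold for some non-normal A.)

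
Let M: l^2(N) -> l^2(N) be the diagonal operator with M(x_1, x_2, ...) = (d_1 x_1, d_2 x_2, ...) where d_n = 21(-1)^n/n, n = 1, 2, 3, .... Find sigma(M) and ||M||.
sigma(M) = {21(-1)^n/n : n ≥ 1} ∪ {0}; ||M|| = 21

A bounded diagonal operator on l^2 with diagonal entries d_n has spectrum equal to the closure of {d_n : n ≥ 1}: every d_n is an eigenvalue (with eigenvector e_n), so {d_n} ⊂ sigma(M); the spectrum is closed, so its closure is too; and for lambda not in the closure, (M - lambda I) has bounded inverse (the diagonal entries 1/(d_n - lambda) are bounded). For our sequence d_n = 21(-1)^n/n, n = 1, 2, 3, ...:
  - {d_n} = {21(-1)^n/n : n ≥ 1}; the only limit point is 0
  - closure = {21(-1)^n/n : n ≥ 1} ∪ {0}
For the norm: a diagonal operator has ||M|| = sup_n |d_n|. Here |d_n| = 21/n is decreasing, so sup_n |d_n| = |d_1| = 21. So ||M|| = 21.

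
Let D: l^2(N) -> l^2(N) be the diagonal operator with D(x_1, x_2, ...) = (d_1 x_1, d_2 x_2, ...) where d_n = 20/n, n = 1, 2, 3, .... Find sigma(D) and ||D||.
sigma(D) = {20/n : n ≥ 1} ∪ {0}; ||D|| = 20

A bounded diagonal operator on l^2 with diagonal entries d_n has spectrum equal to the closure of {d_n : n ≥ 1}: every d_n is an eigenvalue (with eigenvector e_n), so {d_n} ⊂ sigma(D); the spectrum is closed, so its closure is too; and for lambda not in the closure, (D - lambda I) has bounded inverse (the diagonal entries 1/(d_n - lambda) are bounded). For our sequence d_n = 20/n, n = 1, 2, 3, ...:
  - {d_n} = {20/n : n ≥ 1}; the only limit point is 0
  - closure = {20/n : n ≥ 1} ∪ {0}
For the norm: a diagonal operator has ||D|| = sup_n |d_n|. Here d_n = 20/n is positive and decreasing, so sup_n |d_n| = d_1 = 20. So ||D|| = 20.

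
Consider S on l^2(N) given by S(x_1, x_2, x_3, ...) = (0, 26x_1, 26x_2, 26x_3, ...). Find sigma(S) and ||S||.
sigma(S) = closed disk {z in C : |z| ≤ 26}; ||S|| = 26

Note S = 26·U where U is the unit right shift (U x)_k = x_{k-1} (with x_0 := 0); so ||S|| = 26||U|| and sigma(S) = 26·sigma(U). ||S x||^2 = sum_{k≥1} |26x_k|^2 = 676||x||^2, so ||S|| = 26 and sigma(S) ⊂ {|z| ≤ 26}. For any |lambda| < 26, the equation (S - lambda I) x = 0 forces x_1 = 0, then 26x_k = lambda x_{k+1} ⇒ x = 0, so S has no eigenvalues. But (S - lambda I) is not surjective for |lambda| < 26: solving (S - lambda I) x = e_1 would require x_n proportional to (lambda/26)^(-n), which is not in l^2. So every |lambda| < 26 lies in the residual spectrum. The boundary |lambda| = 26 is in the approximate point spectrum (the spectrum is closed). Hence sigma(S) is the closed disk of radius 26.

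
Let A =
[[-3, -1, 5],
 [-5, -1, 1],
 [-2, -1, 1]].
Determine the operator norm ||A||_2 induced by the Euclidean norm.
||A||_2 ≈ 7.6082 (= sqrt(largest eigenvalue of A^T A))

||A||_2 = sigma_max(A) = sqrt(lambda_max(A^T A)). Form the symmetric matrix M = A^T A =
[[38, 10, -22],
 [10, 3, -7],
 [-22, -7, 27]].
Its characteristic polynomial (trace, sum of principal 2x2 minors, determinant of M give the coefficients) is
  p(λ) = det(λ I - M) = λ^3 - 68λ^2 + 588λ - 144.
No integer candidate from the rational root theorem (±divisors of 144) is a root, so the roots are irrational. The cubic discriminant is Δ = 707496192 > 0, so there are three distinct real roots. p(0) = -144 and p(1) = 377 have opposite signs, so a root lies in (0, 1); Newton's method refines it to λ ≈ 0.2522. p(9) = 369 and p(10) = -64 have opposite signs, so a root lies in (9, 10); Newton's method refines it to λ ≈ 9.8629. p(57) = -2367 and p(58) = 320 have opposite signs, so a root lies in (57, 58); Newton's method refines it to λ ≈ 57.8849. Check (Vieta): the three roots sum to 68, matching tr M = 68.
So the eigenvalues of A^T A are ≈ 0.2522, 9.8629, 57.8849 (all ≥ 0, as they must be for A^T A). The largest is λ_max ≈ 57.8849, hence ||A||_2 = sqrt(λ_max) ≈ 7.6082.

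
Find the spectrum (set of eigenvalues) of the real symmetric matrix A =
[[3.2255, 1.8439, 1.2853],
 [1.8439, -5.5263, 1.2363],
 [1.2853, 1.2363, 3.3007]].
sigma(A) ≈ {-6, 2, 5}

A is real symmetric, so its spectrum consists of real eigenvalues. Expanding the characteristic polynomial of the displayed matrix gives
  det(λ I - A) = p(λ) = λ^3 + (-1)λ^2 + (-32)λ + (59.9981).
Solving p(λ) = 0 yields eigenvalues ≈ -6, 2, 5. (A is shown rounded to 4 decimals, so these recover the underlying integer eigenvalues to within that precision.)
Verification: the trace of A = 1 equals the sum of eigenvalues 1, and det(A) ≈ -59.9981 matches the eigenvalue product -60.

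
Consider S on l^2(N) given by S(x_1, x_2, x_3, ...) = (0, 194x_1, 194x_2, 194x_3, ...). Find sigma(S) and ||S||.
sigma(S) = closed disk {z in C : |z| ≤ 194}; ||S|| = 194

Note S = 194·U where U is the unit right shift (U x)_k = x_{k-1} (with x_0 := 0); so ||S|| = 194||U|| and sigma(S) = 194·sigma(U). ||S x||^2 = sum_{k≥1} |194x_k|^2 = 37636||x||^2, so ||S|| = 194 and sigma(S) ⊂ {|z| ≤ 194}. For any |lambda| < 194, the equation (S - lambda I) x = 0 forces x_1 = 0, then 194x_k = lambda x_{k+1} ⇒ x = 0, so S has no eigenvalues. But (S - lambda I) is not surjective for |lambda| < 194: solving (S - lambda I) x = e_1 would require x_n proportional to (lambda/194)^(-n), which is not in l^2. So every |lambda| < 194 lies in the residual spectrum. The boundary |lambda| = 194 is in the approximate point spectrum (the spectrum is closed). Hence sigma(S) is the closed disk of radius 194.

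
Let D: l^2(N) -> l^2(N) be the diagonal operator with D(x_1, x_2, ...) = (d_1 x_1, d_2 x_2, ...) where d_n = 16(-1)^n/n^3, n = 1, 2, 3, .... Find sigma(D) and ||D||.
sigma(D) = {16(-1)^n/n^3 : n ≥ 1} ∪ {0}; ||D|| = 16

A bounded diagonal operator on l^2 with diagonal entries d_n has spectrum equal to the closure of {d_n : n ≥ 1}: every d_n is an eigenvalue (with eigenvector e_n), so {d_n} ⊂ sigma(D); the spectrum is closed, so its closure is too; and for lambda not in the closure, (D - lambda I) has bounded inverse (the diagonal entries 1/(d_n - lambda) are bounded). For our sequence d_n = 16(-1)^n/n^3, n = 1, 2, 3, ...:
  - {d_n} = {16(-1)^n/n^3 : n ≥ 1}; the only limit point is 0
  - closure = {16(-1)^n/n^3 : n ≥ 1} ∪ {0}
For the norm: a diagonal operator has ||D|| = sup_n |d_n|. Here |d_n| = 16/n^3 is decreasing, so sup_n |d_n| = |d_1| = 16. So ||D|| = 16.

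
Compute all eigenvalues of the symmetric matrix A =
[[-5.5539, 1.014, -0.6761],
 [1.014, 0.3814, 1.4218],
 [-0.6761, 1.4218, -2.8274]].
sigma(A) ≈ {-6, -3, 1}

A is real symmetric, so its spectrum consists of real eigenvalues. Expanding the characteristic polynomial of the displayed matrix gives
  det(λ I - A) = p(λ) = λ^3 + (8)λ^2 + (9)λ + (-18).
Solving p(λ) = 0 yields eigenvalues ≈ -6, -3, 1. (A is shown rounded to 4 decimals, so these recover the underlying integer eigenvalues to within that precision.)
Verification: the trace of A = -8 equals the sum of eigenvalues -8, and det(A) ≈ 17.9998 matches the eigenvalue product 18.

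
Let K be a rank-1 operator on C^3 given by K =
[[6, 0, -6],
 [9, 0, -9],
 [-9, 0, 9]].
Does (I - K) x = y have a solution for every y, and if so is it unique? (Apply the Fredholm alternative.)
(I - K) is invertible (det(I - K) = -14 ≠ 0), so for every y in C^3 the equation (I - K) x = y has a unique solution.

K has rank 1, so it is an outer product K = u v^T: every row of K is a multiple of one row vector. Reading off the entries, u = (2, 3, -3) and v = (3, 0, -3) (row i of K equals u_i·v^T). A rank-one matrix u v^T satisfies K u = u (v·u) and kills the (2)-dimensional subspace v^⊥, so its characteristic polynomial is lambda^2 (lambda - v·u) with v·u = tr K = 15. Hence the eigenvalues of I - K are 1 (multiplicity 2) and 1 - (15) = -14, so det(I - K) = -14. (Direct check: I - K =
[[-5, 0, 6],
 [-9, 1, 9],
 [9, 0, -8]]
has determinant -14.) The finite-dimensional Fredholm alternative says: either (I - K) is invertible, or ker(I - K) ≠ {0} and then range(I - K) = ker((I - K)^*)^⊥, with dim ker(I - K) = dim ker((I - K)^*). Since det(I - K) ≠ 0, 1 is not an eigenvalue of K and ker(I - K) = {0}, so we are in the first case: for every y there is a unique x = (I - K)^(-1) y. Explicitly, by the Sherman–Morrison formula, (I - u v^T)^(-1) = I + u v^T/(1 - v·u), i.e. (I - K)^(-1) = I + K/(-14).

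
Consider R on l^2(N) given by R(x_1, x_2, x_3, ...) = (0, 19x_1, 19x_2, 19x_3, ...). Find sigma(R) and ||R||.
sigma(R) = closed disk {z in C : |z| ≤ 19}; ||R|| = 19

Note R = 19·U where U is the unit right shift (U x)_k = x_{k-1} (with x_0 := 0); so ||R|| = 19||U|| and sigma(R) = 19·sigma(U). ||R x||^2 = sum_{k≥1} |19x_k|^2 = 361||x||^2, so ||R|| = 19 and sigma(R) ⊂ {|z| ≤ 19}. For any |lambda| < 19, the equation (R - lambda I) x = 0 forces x_1 = 0, then 19x_k = lambda x_{k+1} ⇒ x = 0, so R has no eigenvalues. But (R - lambda I) is not surjective for |lambda| < 19: solving (R - lambda I) x = e_1 would require x_n proportional to (lambda/19)^(-n), which is not in l^2. So every |lambda| < 19 lies in the residual spectrum. The boundary |lambda| = 19 is in the approximate point spectrum (the spectrum is closed). Hence sigma(R) is the closed disk of radius 19.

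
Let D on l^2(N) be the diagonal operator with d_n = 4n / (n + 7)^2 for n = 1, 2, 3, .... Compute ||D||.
||D|| = 1/7 (attained at n = 7)

For D diagonal, ||D|| = sup_n |d_n|. Treat f(x) = 4x / (x + 7)^2 for real x > 0. By the quotient rule, f'(x) = 4(7 - x)/(x + 7)^3, which is positive for x < 7 and negative for x > 7. So f has a unique maximum at x = 7, and since 7 is a positive integer, the supremum over n ≥ 1 is attained at n = 7: d_7 = 4·7/(7 + 7)^2 = 4·7/196 = 1/7. Hence ||D|| = 1/7.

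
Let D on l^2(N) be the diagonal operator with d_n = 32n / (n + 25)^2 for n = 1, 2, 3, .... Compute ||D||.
||D|| = 8/25 (attained at n = 25)

For D diagonal, ||D|| = sup_n |d_n|. Treat f(x) = 32x / (x + 25)^2 for real x > 0. By the quotient rule, f'(x) = 32(25 - x)/(x + 25)^3, which is positive for x < 25 and negative for x > 25. So f has a unique maximum at x = 25, and since 25 is a positive integer, the supremum over n ≥ 1 is attained at n = 25: d_25 = 32·25/(25 + 25)^2 = 32·25/2500 = 8/25. Hence ||D|| = 8/25.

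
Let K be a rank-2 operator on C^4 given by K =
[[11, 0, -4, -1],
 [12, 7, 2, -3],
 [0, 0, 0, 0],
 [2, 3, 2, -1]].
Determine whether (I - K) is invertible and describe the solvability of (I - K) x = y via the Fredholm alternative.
(I - K) is invertible (det(I - K) = 54 ≠ 0), so for every y in C^4 the equation (I - K) x = y has a unique solution.

K has rank 2 and factors as K = U V^T = u1 v1^T + u2 v2^T with u1 = (-3, -2, 0, 0), v1 = (-3, 1, 2, 0), u2 = (1, 3, 0, 1), v2 = (2, 3, 2, -1) (multiplying out reproduces the displayed K). The nonzero eigenvalues of U V^T coincide with those of the 2 x 2 matrix G = V^T U = [[v1·u1, v1·u2], [v2·u1, v2·u2]] = [[7, 0], [-12, 10]], and by the Sylvester determinant identity det(I_4 - U V^T) = det(I_2 - V^T U) = det([[-6, 0], [12, -9]]) = (-6)(-9) - (0)(12) = 54. (Direct check: I - K =
[[-10, 0, 4, 1],
 [-12, -6, -2, 3],
 [0, 0, 1, 0],
 [-2, -3, -2, 2]]
has determinant 54.) The finite-dimensional Fredholm alternative says: either (I - K) is invertible, or ker(I - K) ≠ {0} and then range(I - K) = ker((I - K)^*)^⊥, with dim ker(I - K) = dim ker((I - K)^*). Since det(I - K) ≠ 0, 1 is not an eigenvalue of K and ker(I - K) = {0}, so we are in the first case: for every y there is a unique x = (I - K)^(-1) y. (Explicitly, by the Woodbury identity, (I - U V^T)^(-1) = I + U (I_2 - G)^(-1) V^T.)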